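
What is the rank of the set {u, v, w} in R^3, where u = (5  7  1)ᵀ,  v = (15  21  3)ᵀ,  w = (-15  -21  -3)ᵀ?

Apply Gaussian elimination to the matrix whose rows are u, v, w.
Exactly 1 pivot survives; hence the rank is 1.

rank 1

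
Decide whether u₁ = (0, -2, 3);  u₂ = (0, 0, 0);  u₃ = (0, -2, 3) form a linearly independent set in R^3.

linearly dependent

One of the vectors is the zero vector, so the set is linearly dependent.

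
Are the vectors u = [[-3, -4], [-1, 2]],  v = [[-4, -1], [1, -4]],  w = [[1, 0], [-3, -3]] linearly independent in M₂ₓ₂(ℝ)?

linearly independent

Write each element as a coordinate vector in ℝ⁴ using {E₁₁, E₁₂, E₂₁, E₂₂}.
Row-reduce the matrix whose columns are u, v, w.
The reduction yields 3 nonzero rows, so the rank is 3.
Since rank = 3 (the number of vectors), the set is linearly independent.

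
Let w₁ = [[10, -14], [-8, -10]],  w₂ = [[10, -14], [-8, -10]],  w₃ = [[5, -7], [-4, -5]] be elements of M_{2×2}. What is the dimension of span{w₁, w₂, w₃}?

Represent each element by its coordinate vector in ℝ⁴.
Put the 4×3 matrix [w₁|w₂|w₃] into echelon form.
There is 1 pivot column, so rank = 1.

1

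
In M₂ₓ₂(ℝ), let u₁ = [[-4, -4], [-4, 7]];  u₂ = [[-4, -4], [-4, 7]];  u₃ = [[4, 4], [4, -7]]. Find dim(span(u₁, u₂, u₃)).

Use coordinates relative to {E₁₁, E₁₂, E₂₁, E₂₂}.
Put the 4×3 matrix [u₁|u₂|u₃] into echelon form.
Exactly 1 pivot survives; hence the rank is 1.

dim = 1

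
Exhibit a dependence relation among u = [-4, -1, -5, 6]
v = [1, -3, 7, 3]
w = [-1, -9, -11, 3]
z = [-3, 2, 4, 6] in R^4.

2u + v - w - 2z = 0

Row-reduce the matrix with u, v, w, z as columns; the null space gives the coefficients.
One solution (up to scaling) is (2, 1, -1, -2).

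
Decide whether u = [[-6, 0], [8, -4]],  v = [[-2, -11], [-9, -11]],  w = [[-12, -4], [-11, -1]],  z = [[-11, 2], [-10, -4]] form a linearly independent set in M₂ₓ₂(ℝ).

linearly independent

Take coordinates with respect to the standard basis {E₁₁, E₁₂, E₂₁, E₂₂}.
Row-reduce the matrix whose columns are u, v, w, z.
The reduction yields 4 nonzero rows, so the rank is 4.
Since rank = 4 (the number of vectors), the set is linearly independent.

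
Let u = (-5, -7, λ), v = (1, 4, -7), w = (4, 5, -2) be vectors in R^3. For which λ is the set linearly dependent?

The set is linearly dependent precisely when det[u; v; w] = 0.
Expanding, det = 47 - 11*λ.
Setting this to zero gives λ = 47/11.

λ = 47/11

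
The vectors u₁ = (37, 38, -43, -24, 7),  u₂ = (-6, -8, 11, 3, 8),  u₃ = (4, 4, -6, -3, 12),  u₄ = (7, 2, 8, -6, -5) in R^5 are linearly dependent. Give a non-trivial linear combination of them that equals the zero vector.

Row-reduce the matrix with u₁, u₂, u₃, u₄ as columns; the null space gives the coefficients.
A generator of the null space is (1, 3, -3, -1).

u₁ + 3u₂ - 3u₃ - u₄ = 0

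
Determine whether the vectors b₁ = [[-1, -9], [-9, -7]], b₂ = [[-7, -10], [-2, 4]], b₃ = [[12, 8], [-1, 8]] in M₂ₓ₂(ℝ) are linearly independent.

linearly independent

Take coordinates with respect to the standard basis {E₁₁, E₁₂, E₂₁, E₂₂}.
Row-reduce the matrix whose columns are b₁, b₂, b₃.
The reduction yields 3 nonzero rows, so the rank is 3.
Since rank = 3 (the number of vectors), the set is linearly independent.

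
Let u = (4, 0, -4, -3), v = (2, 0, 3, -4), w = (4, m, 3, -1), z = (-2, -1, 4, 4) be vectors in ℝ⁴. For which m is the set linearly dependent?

The set is linearly dependent precisely when det[u; v; w; z] = 0.
Cofactor expansion gives det = -70*m - 110.
Solving -70*m - 110 = 0 yields m = -11/7.

m = -11/7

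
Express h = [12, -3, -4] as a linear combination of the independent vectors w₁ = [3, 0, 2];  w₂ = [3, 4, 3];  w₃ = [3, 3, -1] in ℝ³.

Set up the augmented matrix [w₁ | w₂ | w₃ | h] and row-reduce.
Row-reducing the augmented matrix gives the unique coefficients (a₁, a₂, a₃) = (4, -3, 3).

h = 4w₁ - 3w₂ + 3w₃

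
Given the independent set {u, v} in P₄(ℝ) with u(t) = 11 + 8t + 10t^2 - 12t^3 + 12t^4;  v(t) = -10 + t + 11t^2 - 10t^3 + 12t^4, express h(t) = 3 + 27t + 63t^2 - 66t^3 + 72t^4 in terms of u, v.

h = 3u + 3v

Work in coordinates with respect to the standard basis {1, t, …, t^4}.
Write h = c₁u + c₂v and equate components.
Back-substitution yields (c₁, c₂) = (3, 3).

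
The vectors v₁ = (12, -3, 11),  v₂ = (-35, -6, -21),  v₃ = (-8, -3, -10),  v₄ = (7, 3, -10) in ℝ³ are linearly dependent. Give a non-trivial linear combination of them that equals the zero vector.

v₁ + v₂ - 2v₃ + v₄ = 0

Write the vectors as columns of a matrix and find a nonzero vector in its null space.
One solution (up to scaling) is (1, 1, -2, 1).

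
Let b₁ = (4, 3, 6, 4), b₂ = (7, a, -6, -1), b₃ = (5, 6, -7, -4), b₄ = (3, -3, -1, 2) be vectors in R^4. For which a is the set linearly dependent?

The set is linearly dependent precisely when det[b₁; b₂; b₃; b₄] = 0.
Expanding, det = 300 - 140*a.
Solving 300 - 140*a = 0 yields a = 15/7.

a = 15/7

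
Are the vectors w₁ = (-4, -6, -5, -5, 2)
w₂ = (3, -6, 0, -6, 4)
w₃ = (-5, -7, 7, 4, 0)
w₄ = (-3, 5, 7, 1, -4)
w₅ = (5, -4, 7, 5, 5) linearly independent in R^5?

linearly independent

Row-reduce the matrix whose columns are w₁, w₂, w₃, w₄, w₅.
The reduction yields 5 nonzero rows, so the rank is 5.
Since rank = 5 (the number of vectors), the set is linearly independent.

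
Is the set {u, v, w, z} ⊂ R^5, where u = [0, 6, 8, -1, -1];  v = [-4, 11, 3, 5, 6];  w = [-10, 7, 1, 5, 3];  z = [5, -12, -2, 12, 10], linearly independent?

Row-reduce the matrix whose columns are u, v, w, z.
The reduction yields 4 nonzero rows, so the rank is 4.
Since rank = 4 (the number of vectors), the set is linearly independent.

linearly independent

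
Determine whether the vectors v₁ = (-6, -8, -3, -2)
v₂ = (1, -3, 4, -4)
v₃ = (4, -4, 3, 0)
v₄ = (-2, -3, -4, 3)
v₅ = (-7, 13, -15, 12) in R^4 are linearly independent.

linearly dependent

There are 5 vectors in a 4-dimensional space, so they cannot be linearly independent.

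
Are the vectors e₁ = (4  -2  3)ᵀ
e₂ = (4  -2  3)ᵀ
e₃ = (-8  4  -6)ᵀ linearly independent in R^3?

linearly dependent

One vector is a scalar multiple of another, so the set is dependent.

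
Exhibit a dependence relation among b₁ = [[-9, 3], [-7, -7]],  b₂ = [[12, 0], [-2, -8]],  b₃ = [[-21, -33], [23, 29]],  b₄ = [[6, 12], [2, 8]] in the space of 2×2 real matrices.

3b₁ + 3b₂ + b₃ + 2b₄ = 0

Take coordinates with respect to {E₁₁, E₁₂, E₂₁, E₂₂}.
Set up α₁b₁ + … + α₄b₄ = 0 and solve the homogeneous system.
A generator of the null space is (3, 3, 1, 2).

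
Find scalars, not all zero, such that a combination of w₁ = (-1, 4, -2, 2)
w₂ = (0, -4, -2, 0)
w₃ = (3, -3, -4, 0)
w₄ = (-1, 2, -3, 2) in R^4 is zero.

Set up α₁w₁ + … + α₄w₄ = 0 and solve the homogeneous system.
One solution (up to scaling) is (2, 1, 0, -2).

2w₁ + w₂ - 2w₄ = 0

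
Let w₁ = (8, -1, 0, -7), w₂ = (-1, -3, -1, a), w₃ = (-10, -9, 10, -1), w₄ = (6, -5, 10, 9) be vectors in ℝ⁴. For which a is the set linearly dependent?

a = -59/4

The vectors are dependent exactly when the determinant of the matrix with rows w₁, w₂, w₃, w₄ vanishes.
Expanding, det = -480*a - 7080.
This vanishes exactly when a = -59/4.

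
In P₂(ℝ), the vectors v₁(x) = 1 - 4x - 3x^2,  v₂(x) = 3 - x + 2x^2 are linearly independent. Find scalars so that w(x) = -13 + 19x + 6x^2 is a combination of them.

w = -4v₁ - 3v₂

Identify each element with its coordinate vector in ℝ³ via {1, x, x^2}.
Write w = α₁v₁ + α₂v₂ and equate components.
Row-reducing the augmented matrix gives the unique coefficients (α₁, α₂) = (-4, -3).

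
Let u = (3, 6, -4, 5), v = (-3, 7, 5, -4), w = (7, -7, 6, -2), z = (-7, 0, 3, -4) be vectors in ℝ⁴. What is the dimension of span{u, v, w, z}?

dim = 4

Form the matrix with u, v, w, z as columns and reduce.
The echelon form has 4 nonzero rows, so the rank is 4.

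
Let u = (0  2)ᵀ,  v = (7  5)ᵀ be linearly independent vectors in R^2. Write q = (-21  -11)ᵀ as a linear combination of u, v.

q = 2u - 3v

Since u, v are independent, the coefficients expressing q are uniquely determined by a linear system.
Back-substitution yields (a₁, a₂) = (2, -3).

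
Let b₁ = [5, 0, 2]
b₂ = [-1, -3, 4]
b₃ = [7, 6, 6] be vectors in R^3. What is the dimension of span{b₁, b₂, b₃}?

dim = 3

Apply Gaussian elimination to the matrix whose rows are b₁, b₂, b₃.
Reduction leaves 3 leading entries, giving rank 3.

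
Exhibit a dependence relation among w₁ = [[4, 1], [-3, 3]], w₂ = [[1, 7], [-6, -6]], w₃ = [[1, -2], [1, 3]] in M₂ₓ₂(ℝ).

w₁ - w₂ - 3w₃ = 0

Pass to coordinate vectors relative to the basis {E₁₁, E₁₂, E₂₁, E₂₂}.
Write the vectors as columns of a matrix and find a nonzero vector in its null space.
A generator of the null space is (1, -1, -3).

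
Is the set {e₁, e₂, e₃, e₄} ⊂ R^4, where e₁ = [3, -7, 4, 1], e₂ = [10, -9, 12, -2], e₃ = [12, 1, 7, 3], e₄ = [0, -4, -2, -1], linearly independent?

Form the 4×4 matrix with these as columns; its determinant is 1673.
A nonzero determinant means the columns are linearly independent.

linearly independent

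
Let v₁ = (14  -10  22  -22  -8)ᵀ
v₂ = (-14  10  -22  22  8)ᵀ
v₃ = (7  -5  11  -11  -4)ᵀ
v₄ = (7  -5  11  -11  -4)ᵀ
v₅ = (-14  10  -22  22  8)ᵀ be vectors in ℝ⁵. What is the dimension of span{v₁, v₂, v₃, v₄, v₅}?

1

Apply Gaussian elimination to the matrix whose rows are v₁, v₂, v₃, v₄, v₅.
There is 1 pivot column, so rank = 1.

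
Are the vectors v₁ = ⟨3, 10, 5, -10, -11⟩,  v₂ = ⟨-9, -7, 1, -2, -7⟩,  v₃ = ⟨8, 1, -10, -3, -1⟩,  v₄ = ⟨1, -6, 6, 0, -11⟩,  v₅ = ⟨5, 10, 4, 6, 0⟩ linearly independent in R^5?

linearly independent

Form the 5×5 matrix with these as columns; its determinant is -194511.
A nonzero determinant means the columns are linearly independent.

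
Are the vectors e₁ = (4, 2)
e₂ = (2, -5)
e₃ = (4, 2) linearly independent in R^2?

There are 3 vectors in a 2-dimensional space, so they cannot be linearly independent.

linearly dependent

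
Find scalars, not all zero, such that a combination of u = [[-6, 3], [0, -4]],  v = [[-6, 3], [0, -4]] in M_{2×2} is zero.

u - v = 0

Write each element as a vector in ℝ⁴ using {E₁₁, E₁₂, E₂₁, E₂₂}.
Row-reduce the matrix with u, v as columns; the null space gives the coefficients.
The free variable yields coefficients (1, -1) (any nonzero multiple also works).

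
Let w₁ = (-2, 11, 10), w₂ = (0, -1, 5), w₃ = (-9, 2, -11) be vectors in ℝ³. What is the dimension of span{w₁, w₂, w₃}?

dim = 3

Put the 3×3 matrix [w₁|w₂|w₃] into echelon form.
The echelon form has 3 nonzero rows, so the rank is 3.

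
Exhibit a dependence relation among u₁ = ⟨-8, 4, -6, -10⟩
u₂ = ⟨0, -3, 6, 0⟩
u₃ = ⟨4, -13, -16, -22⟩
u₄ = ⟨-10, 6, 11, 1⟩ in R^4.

2u₁ + 3u₂ - u₃ - 2u₄ = 0

Set up α₁u₁ + … + α₄u₄ = 0 and solve the homogeneous system.
A generator of the null space is (2, 3, -1, -2).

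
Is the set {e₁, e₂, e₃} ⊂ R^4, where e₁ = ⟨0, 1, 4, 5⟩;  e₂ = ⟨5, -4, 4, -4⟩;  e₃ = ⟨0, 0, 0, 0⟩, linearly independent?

linearly dependent

One of the vectors is the zero vector, so the set is linearly dependent.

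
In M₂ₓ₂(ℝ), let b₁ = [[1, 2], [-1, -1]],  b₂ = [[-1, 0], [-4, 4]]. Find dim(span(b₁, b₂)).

dim = 2

Represent each element by its coordinate vector in ℝ⁴.
Form the matrix with b₁, b₂ as columns and reduce.
The echelon form has 2 nonzero rows, so the rank is 2.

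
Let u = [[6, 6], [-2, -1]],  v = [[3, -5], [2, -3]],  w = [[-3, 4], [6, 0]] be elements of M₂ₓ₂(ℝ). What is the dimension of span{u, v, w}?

Pass to coordinate vectors with respect to the basis {E₁₁, E₁₂, E₂₁, E₂₂}.
Row-reduce the 3×4 matrix with these as rows.
There are 3 pivot columns, so rank = 3.

dim = 3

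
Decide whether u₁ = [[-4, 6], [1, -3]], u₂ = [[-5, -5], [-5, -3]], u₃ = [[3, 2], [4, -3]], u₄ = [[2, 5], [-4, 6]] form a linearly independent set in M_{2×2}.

Write each element as a coordinate vector in ℝ⁴ using {E₁₁, E₁₂, E₂₁, E₂₂}.
The matrix [u₁|u₂|u₃|u₄] has determinant -1449.
A nonzero determinant means the columns are linearly independent.

linearly independent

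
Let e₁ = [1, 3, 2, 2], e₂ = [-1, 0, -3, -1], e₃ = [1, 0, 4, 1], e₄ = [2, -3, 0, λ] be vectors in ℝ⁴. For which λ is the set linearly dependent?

The vectors are dependent exactly when the determinant of the matrix with rows e₁, e₂, e₃, e₄ vanishes.
Expanding, det = 3*λ - 3.
This vanishes exactly when λ = 1.

λ = 1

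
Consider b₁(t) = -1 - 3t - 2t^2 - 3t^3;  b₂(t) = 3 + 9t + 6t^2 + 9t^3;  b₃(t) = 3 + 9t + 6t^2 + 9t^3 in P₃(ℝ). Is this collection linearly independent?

linearly dependent

Take coordinates with respect to the standard basis {1, t, …, t^3}.
Row-reduce the matrix whose columns are b₁, b₂, b₃.
The reduction yields 1 nonzero row, so the rank is 1.
Since rank 1 < 3, the set is linearly dependent.
Indeed 3b₁ + b₂ = 0.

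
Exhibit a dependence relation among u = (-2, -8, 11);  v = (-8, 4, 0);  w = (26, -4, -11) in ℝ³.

u + 3v + w = 0

Set up α₁u + … + α₃w = 0 and solve the homogeneous system.
One solution (up to scaling) is (1, 3, 1).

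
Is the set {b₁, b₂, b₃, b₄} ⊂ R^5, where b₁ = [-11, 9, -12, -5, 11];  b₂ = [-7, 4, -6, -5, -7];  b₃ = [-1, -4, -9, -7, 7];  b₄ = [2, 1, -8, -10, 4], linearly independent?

Place the vectors as rows of a 4×5 matrix and reduce to echelon form.
The reduction yields 4 nonzero rows, so the rank is 4.
Since rank = 4 (the number of vectors), the set is linearly independent.

linearly independent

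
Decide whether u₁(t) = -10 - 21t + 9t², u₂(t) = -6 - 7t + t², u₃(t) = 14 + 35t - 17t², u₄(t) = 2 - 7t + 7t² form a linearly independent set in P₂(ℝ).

Take coordinates with respect to the standard basis {1, t, t²}.
There are 4 vectors in a 3-dimensional space, so they cannot be linearly independent.

linearly dependent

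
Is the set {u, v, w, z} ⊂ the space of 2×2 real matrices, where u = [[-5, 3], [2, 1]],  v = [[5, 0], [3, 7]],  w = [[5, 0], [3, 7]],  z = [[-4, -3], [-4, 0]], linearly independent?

linearly dependent

Write each element as a coordinate vector in ℝ⁴ using {E₁₁, E₁₂, E₂₁, E₂₂}.
Two of the vectors are equal, giving an immediate dependence.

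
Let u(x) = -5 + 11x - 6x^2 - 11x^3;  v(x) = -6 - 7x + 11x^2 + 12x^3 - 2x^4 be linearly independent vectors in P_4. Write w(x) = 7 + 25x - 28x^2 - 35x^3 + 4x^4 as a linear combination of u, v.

w = u - 2v

Identify each element with its coordinate vector in ℝ⁵ via {1, x, …, x^4}.
Write w = a₁u + a₂v and equate components.
Row-reducing the augmented matrix gives the unique coefficients (a₁, a₂) = (1, -2).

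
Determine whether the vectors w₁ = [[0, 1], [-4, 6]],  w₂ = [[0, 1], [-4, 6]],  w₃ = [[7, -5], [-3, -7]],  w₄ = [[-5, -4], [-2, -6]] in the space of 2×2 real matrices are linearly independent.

linearly dependent

Take coordinates with respect to the standard basis {E₁₁, E₁₂, E₂₁, E₂₂}.
Two of the vectors are equal, giving an immediate dependence.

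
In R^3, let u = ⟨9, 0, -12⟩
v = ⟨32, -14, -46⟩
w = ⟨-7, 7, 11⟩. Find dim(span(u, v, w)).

Form the matrix with u, v, w as columns and reduce.
Reduction leaves 2 leading entries, giving rank 2.

dim = 2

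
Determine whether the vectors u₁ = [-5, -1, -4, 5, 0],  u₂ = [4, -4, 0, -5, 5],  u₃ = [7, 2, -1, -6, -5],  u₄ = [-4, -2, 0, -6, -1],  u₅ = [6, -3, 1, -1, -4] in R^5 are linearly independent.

linearly independent

The matrix [u₁|u₂|u₃|u₄|u₅] has determinant -16632.
A nonzero determinant means the columns are linearly independent.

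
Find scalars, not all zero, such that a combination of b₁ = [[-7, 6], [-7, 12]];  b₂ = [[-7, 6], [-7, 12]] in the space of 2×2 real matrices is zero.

b₁ - b₂ = 0

Take coordinates with respect to {E₁₁, E₁₂, E₂₁, E₂₂}.
Row-reduce the matrix with b₁, b₂ as columns; the null space gives the coefficients.
A generator of the null space is (1, -1).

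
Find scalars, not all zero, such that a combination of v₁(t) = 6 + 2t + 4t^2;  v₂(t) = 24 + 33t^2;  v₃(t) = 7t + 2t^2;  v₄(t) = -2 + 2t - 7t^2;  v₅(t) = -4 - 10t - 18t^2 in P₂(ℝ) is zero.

3v₁ - v₂ - 3v₄ = 0

Write each element as a vector in ℝ³ using {1, t, t^2}.
Row-reduce the matrix with v₁, v₂, v₃, v₄, v₅ as columns; the null space gives the coefficients.
A generator of the null space is (3, -1, 0, -3, 0).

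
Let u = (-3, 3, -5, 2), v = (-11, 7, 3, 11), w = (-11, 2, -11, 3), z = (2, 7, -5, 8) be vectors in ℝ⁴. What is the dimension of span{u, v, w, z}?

dim = 4

Apply Gaussian elimination to the matrix whose rows are u, v, w, z.
Reduction leaves 4 leading entries, giving rank 4.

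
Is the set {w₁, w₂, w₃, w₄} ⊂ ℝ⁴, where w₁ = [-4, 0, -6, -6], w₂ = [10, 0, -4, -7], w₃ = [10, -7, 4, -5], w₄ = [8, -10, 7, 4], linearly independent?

linearly independent

Row-reduce the matrix whose columns are w₁, w₂, w₃, w₄.
The reduction yields 4 nonzero rows, so the rank is 4.
Since rank = 4 (the number of vectors), the set is linearly independent.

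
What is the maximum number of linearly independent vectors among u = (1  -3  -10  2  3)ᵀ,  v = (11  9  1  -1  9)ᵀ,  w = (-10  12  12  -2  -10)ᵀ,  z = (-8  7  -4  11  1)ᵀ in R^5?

Form the matrix with u, v, w, z as columns and reduce.
There are 4 pivot columns, so rank = 4.

4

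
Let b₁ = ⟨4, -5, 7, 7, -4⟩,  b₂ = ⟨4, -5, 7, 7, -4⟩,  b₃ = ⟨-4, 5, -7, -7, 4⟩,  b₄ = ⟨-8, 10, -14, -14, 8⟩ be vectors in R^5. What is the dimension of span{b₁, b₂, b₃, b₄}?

1

Apply Gaussian elimination to the matrix whose rows are b₁, b₂, b₃, b₄.
Reduction leaves 1 leading entry, giving rank 1.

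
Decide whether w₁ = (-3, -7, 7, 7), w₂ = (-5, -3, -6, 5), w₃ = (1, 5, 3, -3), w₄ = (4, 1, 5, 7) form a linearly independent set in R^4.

The matrix [w₁|w₂|w₃|w₄] has determinant -2874.
A nonzero determinant means the columns are linearly independent.

linearly independent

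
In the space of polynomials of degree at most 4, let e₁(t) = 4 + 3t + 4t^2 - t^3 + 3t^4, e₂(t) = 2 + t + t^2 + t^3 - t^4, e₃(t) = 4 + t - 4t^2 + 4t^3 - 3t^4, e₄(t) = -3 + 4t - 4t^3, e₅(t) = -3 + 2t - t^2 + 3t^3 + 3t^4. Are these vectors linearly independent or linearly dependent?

Write each element as a coordinate vector in ℝ⁵ using {1, t, …, t^4}.
The matrix [e₁|e₂|e₃|e₄|e₅] has determinant 2173.
A nonzero determinant means the columns are linearly independent.

linearly independent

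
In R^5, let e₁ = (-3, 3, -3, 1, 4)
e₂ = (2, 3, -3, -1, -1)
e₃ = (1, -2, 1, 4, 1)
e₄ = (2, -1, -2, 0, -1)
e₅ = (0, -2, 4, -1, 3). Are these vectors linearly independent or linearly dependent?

linearly independent

Form the 5×5 matrix with these as columns; its determinant is -889.
A nonzero determinant means the columns are linearly independent.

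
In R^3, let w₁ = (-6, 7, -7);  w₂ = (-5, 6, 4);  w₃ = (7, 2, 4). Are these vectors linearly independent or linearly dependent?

linearly independent

Form the 3×3 matrix with these as columns; its determinant is 604.
A nonzero determinant means the columns are linearly independent.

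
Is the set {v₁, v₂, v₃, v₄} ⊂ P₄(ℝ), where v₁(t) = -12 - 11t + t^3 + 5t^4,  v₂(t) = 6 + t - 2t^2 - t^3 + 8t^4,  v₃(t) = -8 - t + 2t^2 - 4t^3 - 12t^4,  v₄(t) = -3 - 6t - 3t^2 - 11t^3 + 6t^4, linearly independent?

linearly independent

Take coordinates with respect to the standard basis {1, t, …, t^4}.
Place the vectors as rows of a 4×5 matrix and reduce to echelon form.
The reduction yields 4 nonzero rows, so the rank is 4.
Since rank = 4 (the number of vectors), the set is linearly independent.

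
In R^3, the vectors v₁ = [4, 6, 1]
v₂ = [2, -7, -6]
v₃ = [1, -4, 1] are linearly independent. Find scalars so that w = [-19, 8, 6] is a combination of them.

w = -3v₁ - 2v₂ - 3v₃

Solve the system with v₁, v₂, v₃ as columns and w as the right-hand side.
Row-reducing the augmented matrix gives the unique coefficients (c₁, c₂, c₃) = (-3, -2, -3).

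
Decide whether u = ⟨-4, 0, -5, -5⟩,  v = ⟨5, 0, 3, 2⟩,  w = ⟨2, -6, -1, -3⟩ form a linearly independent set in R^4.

Place the vectors as rows of a 3×4 matrix and reduce to echelon form.
The reduction yields 3 nonzero rows, so the rank is 3.
Since rank = 3 (the number of vectors), the set is linearly independent.

linearly independent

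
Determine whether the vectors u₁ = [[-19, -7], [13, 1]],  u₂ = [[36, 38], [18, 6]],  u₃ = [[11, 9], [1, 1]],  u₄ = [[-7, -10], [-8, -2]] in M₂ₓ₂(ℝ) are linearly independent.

Take coordinates with respect to the standard basis {E₁₁, E₁₂, E₂₁, E₂₂}.
The matrix [u₁|u₂|u₃|u₄] has determinant 0.
A zero determinant means the columns are linearly dependent.
Indeed u₁ - u₂ + 5u₃ = 0.

linearly dependent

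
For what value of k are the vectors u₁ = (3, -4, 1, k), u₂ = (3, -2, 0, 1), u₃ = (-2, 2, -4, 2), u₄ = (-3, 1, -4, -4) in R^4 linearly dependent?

k = -59/10

Dependence holds iff the 4×4 matrix [u₁ u₂ u₃ u₄] is singular.
Cofactor expansion gives det = 20*k + 118.
Setting this to zero gives k = -59/10.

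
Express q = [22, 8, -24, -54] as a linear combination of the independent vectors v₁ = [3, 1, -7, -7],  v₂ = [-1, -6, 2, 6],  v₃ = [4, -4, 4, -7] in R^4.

q = 4v₁ - 2v₂ + 2v₃

Since v₁, v₂, v₃ are independent, the coefficients expressing q are uniquely determined by a linear system.
The system has the unique solution (a₁, a₂, a₃) = (4, -2, 2).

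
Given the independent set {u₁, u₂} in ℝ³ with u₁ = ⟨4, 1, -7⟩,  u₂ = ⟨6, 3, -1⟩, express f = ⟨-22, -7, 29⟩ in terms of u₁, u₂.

Set up the augmented matrix [u₁ | u₂ | f] and row-reduce.
Back-substitution yields (c₁, c₂) = (-4, -1).

f = -4u₁ - u₂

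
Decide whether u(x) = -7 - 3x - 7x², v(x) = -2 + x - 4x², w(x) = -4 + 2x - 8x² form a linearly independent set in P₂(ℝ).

Take coordinates with respect to the standard basis {1, x, x²}.
Form the 3×3 matrix with these as columns; its determinant is 0.
A zero determinant means the columns are linearly dependent.
Indeed 2v - w = 0.

linearly dependent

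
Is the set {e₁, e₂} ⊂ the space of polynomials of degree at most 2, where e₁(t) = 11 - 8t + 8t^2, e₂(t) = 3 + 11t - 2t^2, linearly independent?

linearly independent

Take coordinates with respect to the standard basis {1, t, t^2}.
Place the vectors as rows of a 2×3 matrix and reduce to echelon form.
The reduction yields 2 nonzero rows, so the rank is 2.
Since rank = 2 (the number of vectors), the set is linearly independent.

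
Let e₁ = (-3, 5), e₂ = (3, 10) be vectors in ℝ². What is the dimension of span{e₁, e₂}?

2

Apply Gaussian elimination to the matrix whose rows are e₁, e₂.
There are 2 pivot columns, so rank = 2.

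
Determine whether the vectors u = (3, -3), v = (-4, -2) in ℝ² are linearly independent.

linearly independent

Form the 2×2 matrix with these as columns; its determinant is -18.
A nonzero determinant means the columns are linearly independent.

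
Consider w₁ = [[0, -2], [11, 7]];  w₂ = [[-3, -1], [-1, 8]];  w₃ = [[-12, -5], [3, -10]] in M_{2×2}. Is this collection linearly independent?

linearly independent

Take coordinates with respect to the standard basis {E₁₁, E₁₂, E₂₁, E₂₂}.
Place the vectors as rows of a 3×4 matrix and reduce to echelon form.
The reduction yields 3 nonzero rows, so the rank is 3.
Since rank = 3 (the number of vectors), the set is linearly independent.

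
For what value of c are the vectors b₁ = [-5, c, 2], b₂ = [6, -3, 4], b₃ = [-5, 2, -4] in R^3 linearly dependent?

c = 13/2

The set is linearly dependent precisely when det[b₁; b₂; b₃] = 0.
Expanding, det = 4*c - 26.
This vanishes exactly when c = 13/2.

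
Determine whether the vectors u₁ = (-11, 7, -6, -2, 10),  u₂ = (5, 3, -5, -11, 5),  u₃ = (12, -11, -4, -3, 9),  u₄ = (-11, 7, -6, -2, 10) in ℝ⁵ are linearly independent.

linearly dependent

Two of the vectors are equal, giving an immediate dependence.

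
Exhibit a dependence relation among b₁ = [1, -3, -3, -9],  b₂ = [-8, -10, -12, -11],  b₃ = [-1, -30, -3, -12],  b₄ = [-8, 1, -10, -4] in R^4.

b₁ - 3b₂ + b₃ + 3b₄ = 0

Row-reduce the matrix with b₁, b₂, b₃, b₄ as columns; the null space gives the coefficients.
One solution (up to scaling) is (1, -3, 1, 3).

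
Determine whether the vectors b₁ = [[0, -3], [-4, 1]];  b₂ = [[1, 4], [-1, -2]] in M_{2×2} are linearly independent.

Write each element as a coordinate vector in ℝ⁴ using {E₁₁, E₁₂, E₂₁, E₂₂}.
Row-reduce the matrix whose columns are b₁, b₂.
The reduction yields 2 nonzero rows, so the rank is 2.
Since rank = 2 (the number of vectors), the set is linearly independent.

linearly independent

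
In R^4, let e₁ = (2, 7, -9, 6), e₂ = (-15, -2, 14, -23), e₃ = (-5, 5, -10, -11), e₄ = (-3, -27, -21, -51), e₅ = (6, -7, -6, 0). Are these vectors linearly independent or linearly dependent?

linearly dependent

There are 5 vectors in a 4-dimensional space, so they cannot be linearly independent.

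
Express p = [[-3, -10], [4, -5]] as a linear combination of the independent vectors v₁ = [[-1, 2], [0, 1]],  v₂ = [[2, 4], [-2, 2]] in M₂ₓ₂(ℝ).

p = -v₁ - 2v₂

Work in coordinates with respect to the standard basis {E₁₁, E₁₂, E₂₁, E₂₂}.
Since v₁, v₂ are independent, the coefficients expressing p are uniquely determined by a linear system.
Back-substitution yields (c₁, c₂) = (-1, -2).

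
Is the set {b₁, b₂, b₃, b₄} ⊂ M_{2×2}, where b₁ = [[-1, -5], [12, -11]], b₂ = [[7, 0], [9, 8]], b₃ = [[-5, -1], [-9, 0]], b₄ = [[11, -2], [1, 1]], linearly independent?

linearly independent

Write each element as a coordinate vector in ℝ⁴ using {E₁₁, E₁₂, E₂₁, E₂₂}.
Place the vectors as rows of a 4×4 matrix and reduce to echelon form.
The reduction yields 4 nonzero rows, so the rank is 4.
Since rank = 4 (the number of vectors), the set is linearly independent.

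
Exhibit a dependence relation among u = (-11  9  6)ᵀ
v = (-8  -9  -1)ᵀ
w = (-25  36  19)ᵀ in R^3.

Solve the homogeneous system with u, v, w as columns by row-reducing the coefficient matrix.
The free variable yields coefficients (3, -1, -1) (any nonzero multiple also works).

3u - v - w = 0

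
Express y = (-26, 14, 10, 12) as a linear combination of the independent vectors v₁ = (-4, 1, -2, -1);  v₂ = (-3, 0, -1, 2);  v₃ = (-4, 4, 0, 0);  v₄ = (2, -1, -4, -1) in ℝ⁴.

y = -v₁ + 4v₂ + 3v₃ - 3v₄

Set up the augmented matrix [v₁ | v₂ | v₃ | v₄ | y] and row-reduce.
The system has the unique solution (a₁, …, a₄) = (-1, 4, 3, -3).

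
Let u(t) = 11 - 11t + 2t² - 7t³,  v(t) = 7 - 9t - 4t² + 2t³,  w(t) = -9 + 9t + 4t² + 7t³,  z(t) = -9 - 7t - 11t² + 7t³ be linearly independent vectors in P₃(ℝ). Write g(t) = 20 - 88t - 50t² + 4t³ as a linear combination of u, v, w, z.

g = 3u + 2v - w + 4z

Work in coordinates with respect to the standard basis {1, t, …, t³}.
Solve the system with u, v, w, z as columns and g as the right-hand side.
Row-reducing the augmented matrix gives the unique coefficients (α₁, …, α₄) = (3, 2, -1, 4).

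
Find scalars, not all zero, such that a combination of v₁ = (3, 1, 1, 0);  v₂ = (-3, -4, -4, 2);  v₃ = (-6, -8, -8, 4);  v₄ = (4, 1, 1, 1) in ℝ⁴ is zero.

2v₂ - v₃ = 0

Solve the homogeneous system with v₁, v₂, v₃, v₄ as columns by row-reducing the coefficient matrix.
A generator of the null space is (0, 2, -1, 0).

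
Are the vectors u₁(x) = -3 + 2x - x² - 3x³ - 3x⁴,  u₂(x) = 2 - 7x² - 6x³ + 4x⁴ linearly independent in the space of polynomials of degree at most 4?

Write each element as a coordinate vector in ℝ⁵ using {1, x, …, x⁴}.
Row-reduce the matrix whose columns are u₁, u₂.
The reduction yields 2 nonzero rows, so the rank is 2.
Since rank = 2 (the number of vectors), the set is linearly independent.

linearly independent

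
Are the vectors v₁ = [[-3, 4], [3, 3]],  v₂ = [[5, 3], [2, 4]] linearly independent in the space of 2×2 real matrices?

Write each element as a coordinate vector in ℝ⁴ using {E₁₁, E₁₂, E₂₁, E₂₂}.
Row-reduce the matrix whose columns are v₁, v₂.
The reduction yields 2 nonzero rows, so the rank is 2.
Since rank = 2 (the number of vectors), the set is linearly independent.

linearly independent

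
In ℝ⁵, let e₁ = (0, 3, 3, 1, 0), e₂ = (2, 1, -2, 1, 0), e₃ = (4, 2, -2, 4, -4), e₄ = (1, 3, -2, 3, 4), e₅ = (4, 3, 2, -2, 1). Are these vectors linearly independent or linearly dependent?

linearly independent

Row-reduce the matrix whose columns are e₁, e₂, e₃, e₄, e₅.
The reduction yields 5 nonzero rows, so the rank is 5.
Since rank = 5 (the number of vectors), the set is linearly independent.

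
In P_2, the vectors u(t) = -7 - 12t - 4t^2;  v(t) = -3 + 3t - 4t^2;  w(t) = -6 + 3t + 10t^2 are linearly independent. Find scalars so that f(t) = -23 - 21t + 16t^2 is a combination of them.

Take coordinate vectors relative to {1, t, t^2}.
Since u, v, w are independent, the coefficients expressing f are uniquely determined by a linear system.
The system has the unique solution (a₁, a₂, a₃) = (2, -1, 2).

f = 2u - v + 2w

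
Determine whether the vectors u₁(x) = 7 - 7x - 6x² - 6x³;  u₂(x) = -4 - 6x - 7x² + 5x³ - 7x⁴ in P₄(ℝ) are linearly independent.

Write each element as a coordinate vector in ℝ⁵ using {1, x, …, x⁴}.
Place the vectors as rows of a 2×5 matrix and reduce to echelon form.
The reduction yields 2 nonzero rows, so the rank is 2.
Since rank = 2 (the number of vectors), the set is linearly independent.

linearly independent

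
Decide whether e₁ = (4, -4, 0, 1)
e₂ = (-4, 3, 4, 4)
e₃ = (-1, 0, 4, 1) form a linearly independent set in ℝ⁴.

Row-reduce the matrix whose columns are e₁, e₂, e₃.
The reduction yields 3 nonzero rows, so the rank is 3.
Since rank = 3 (the number of vectors), the set is linearly independent.

linearly independent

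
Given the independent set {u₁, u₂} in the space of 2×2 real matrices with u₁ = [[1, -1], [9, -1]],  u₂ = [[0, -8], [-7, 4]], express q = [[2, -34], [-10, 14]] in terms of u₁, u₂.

q = 2u₁ + 4u₂

Identify each element with its coordinate vector in ℝ⁴ via {E₁₁, E₁₂, E₂₁, E₂₂}.
Since u₁, u₂ are independent, the coefficients expressing q are uniquely determined by a linear system.
Back-substitution yields (α₁, α₂) = (2, 4).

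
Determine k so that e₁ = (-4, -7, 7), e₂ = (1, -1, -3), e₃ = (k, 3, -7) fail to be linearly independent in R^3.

k = 23/7

The vectors are dependent exactly when the determinant of the matrix with rows e₁, e₂, e₃ vanishes.
The determinant works out to 28*k - 92.
Setting this to zero gives k = 23/7.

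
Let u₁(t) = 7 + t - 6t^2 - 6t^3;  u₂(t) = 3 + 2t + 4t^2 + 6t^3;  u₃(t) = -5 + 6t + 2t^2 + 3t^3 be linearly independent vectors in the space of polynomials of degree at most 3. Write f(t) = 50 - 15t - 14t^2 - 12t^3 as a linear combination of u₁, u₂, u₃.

Work in coordinates with respect to the standard basis {1, t, …, t^3}.
Write f = α₁u₁ + … + α₃u₃ and equate components.
Back-substitution yields (α₁, α₂, α₃) = (3, 3, -4).

f = 3u₁ + 3u₂ - 4u₃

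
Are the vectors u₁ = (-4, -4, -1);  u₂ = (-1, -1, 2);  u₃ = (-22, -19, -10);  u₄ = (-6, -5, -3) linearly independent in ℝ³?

linearly dependent

There are 4 vectors in a 3-dimensional space, so they cannot be linearly independent.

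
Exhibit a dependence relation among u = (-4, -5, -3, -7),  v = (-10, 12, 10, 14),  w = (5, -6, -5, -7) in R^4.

v + 2w = 0

Row-reduce the matrix with u, v, w as columns; the null space gives the coefficients.
The free variable yields coefficients (0, 1, 2) (any nonzero multiple also works).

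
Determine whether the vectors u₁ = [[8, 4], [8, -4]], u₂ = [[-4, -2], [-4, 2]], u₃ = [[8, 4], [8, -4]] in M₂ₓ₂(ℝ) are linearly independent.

Write each element as a coordinate vector in ℝ⁴ using {E₁₁, E₁₂, E₂₁, E₂₂}.
Place the vectors as rows of a 3×4 matrix and reduce to echelon form.
The reduction yields 1 nonzero row, so the rank is 1.
Since rank 1 < 3, the set is linearly dependent.
Indeed u₁ + 2u₂ = 0.

linearly dependent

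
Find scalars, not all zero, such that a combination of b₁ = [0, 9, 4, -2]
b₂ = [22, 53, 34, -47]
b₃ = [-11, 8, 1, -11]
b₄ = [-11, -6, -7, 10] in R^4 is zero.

Set up α₁b₁ + … + α₄b₄ = 0 and solve the homogeneous system.
The free variable yields coefficients (3, -1, 1, -3) (any nonzero multiple also works).

3b₁ - b₂ + b₃ - 3b₄ = 0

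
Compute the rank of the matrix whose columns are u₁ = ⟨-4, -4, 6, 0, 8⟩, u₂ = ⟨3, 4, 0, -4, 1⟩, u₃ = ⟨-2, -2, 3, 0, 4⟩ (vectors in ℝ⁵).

Form the matrix with u₁, u₂, u₃ as columns and reduce.
There are 2 pivot columns, so rank = 2.

2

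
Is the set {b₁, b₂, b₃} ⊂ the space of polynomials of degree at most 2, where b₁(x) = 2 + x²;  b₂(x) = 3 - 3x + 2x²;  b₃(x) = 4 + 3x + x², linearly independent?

linearly independent

Take coordinates with respect to the standard basis {1, x, x²}.
The matrix [b₁|b₂|b₃] has determinant 3.
A nonzero determinant means the columns are linearly independent.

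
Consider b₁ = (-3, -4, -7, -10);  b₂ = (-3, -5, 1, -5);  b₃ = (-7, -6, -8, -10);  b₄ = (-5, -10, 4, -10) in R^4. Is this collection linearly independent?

linearly independent

The matrix [b₁|b₂|b₃|b₄] has determinant -60.
A nonzero determinant means the columns are linearly independent.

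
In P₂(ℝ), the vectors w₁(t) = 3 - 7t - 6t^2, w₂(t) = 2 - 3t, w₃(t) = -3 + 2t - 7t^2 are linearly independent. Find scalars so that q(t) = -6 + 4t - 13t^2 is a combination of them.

q = w₁ - 3w₂ + w₃

Work in coordinates with respect to the standard basis {1, t, t^2}.
Write q = c₁w₁ + … + c₃w₃ and equate components.
Back-substitution yields (c₁, c₂, c₃) = (1, -3, 1).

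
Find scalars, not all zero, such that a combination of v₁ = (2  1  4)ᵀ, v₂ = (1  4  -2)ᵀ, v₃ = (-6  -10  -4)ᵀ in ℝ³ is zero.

Write the vectors as columns of a matrix and find a nonzero vector in its null space.
A generator of the null space is (2, 2, 1).

2v₁ + 2v₂ + v₃ = 0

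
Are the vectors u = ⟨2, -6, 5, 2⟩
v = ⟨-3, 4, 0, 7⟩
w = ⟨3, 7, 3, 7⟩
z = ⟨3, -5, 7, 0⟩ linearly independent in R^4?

linearly independent

The matrix [u|v|w|z] has determinant 1005.
A nonzero determinant means the columns are linearly independent.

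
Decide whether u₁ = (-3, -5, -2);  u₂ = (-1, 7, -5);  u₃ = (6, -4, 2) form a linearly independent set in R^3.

linearly independent

Row-reduce the matrix whose columns are u₁, u₂, u₃.
The reduction yields 3 nonzero rows, so the rank is 3.
Since rank = 3 (the number of vectors), the set is linearly independent.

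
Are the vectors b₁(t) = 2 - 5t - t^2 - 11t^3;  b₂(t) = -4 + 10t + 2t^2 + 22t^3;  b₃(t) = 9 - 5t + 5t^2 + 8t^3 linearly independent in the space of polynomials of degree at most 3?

Take coordinates with respect to the standard basis {1, t, …, t^3}.
One vector is a scalar multiple of another, so the set is dependent.

linearly dependent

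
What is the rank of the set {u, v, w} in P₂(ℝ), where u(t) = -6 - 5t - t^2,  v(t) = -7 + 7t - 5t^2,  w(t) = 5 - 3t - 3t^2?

Represent each element by its coordinate vector in ℝ³.
Row-reduce the 3×3 matrix with these as rows.
There are 3 pivot columns, so rank = 3.

rank 3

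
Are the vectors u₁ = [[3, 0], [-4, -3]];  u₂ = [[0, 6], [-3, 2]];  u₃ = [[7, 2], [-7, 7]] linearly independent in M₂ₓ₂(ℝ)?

linearly independent

Take coordinates with respect to the standard basis {E₁₁, E₁₂, E₂₁, E₂₂}.
Row-reduce the matrix whose columns are u₁, u₂, u₃.
The reduction yields 3 nonzero rows, so the rank is 3.
Since rank = 3 (the number of vectors), the set is linearly independent.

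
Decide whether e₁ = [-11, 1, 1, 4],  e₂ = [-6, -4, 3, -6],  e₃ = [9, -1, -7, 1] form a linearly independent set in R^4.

Row-reduce the matrix whose columns are e₁, e₂, e₃.
The reduction yields 3 nonzero rows, so the rank is 3.
Since rank = 3 (the number of vectors), the set is linearly independent.

linearly independent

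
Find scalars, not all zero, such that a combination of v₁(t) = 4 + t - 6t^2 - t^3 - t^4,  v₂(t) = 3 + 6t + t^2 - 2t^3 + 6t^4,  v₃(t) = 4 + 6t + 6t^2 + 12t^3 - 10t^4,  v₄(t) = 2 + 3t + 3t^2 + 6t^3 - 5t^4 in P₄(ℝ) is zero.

Take coordinates with respect to {1, t, …, t^4}.
Row-reduce the matrix with v₁, v₂, v₃, v₄ as columns; the null space gives the coefficients.
One solution (up to scaling) is (0, 0, 1, -2).

v₃ - 2v₄ = 0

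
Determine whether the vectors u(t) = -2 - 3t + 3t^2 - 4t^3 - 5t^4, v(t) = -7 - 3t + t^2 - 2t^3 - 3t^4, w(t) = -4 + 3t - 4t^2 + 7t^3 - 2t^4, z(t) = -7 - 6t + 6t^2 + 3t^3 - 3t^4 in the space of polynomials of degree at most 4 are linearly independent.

linearly independent

Take coordinates with respect to the standard basis {1, t, …, t^4}.
Row-reduce the matrix whose columns are u, v, w, z.
The reduction yields 4 nonzero rows, so the rank is 4.
Since rank = 4 (the number of vectors), the set is linearly independent.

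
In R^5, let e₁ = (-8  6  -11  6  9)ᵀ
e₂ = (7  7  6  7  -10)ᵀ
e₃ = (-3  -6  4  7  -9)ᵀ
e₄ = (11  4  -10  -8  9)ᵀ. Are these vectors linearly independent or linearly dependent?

Row-reduce the matrix whose columns are e₁, e₂, e₃, e₄.
The reduction yields 4 nonzero rows, so the rank is 4.
Since rank = 4 (the number of vectors), the set is linearly independent.

linearly independent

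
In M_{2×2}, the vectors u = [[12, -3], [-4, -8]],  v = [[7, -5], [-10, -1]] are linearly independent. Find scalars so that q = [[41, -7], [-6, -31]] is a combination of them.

q = 4u - v

Identify each element with its coordinate vector in ℝ⁴ via {E₁₁, E₁₂, E₂₁, E₂₂}.
Set up the augmented matrix [u | v | q] and row-reduce.
The system has the unique solution (a₁, a₂) = (4, -1).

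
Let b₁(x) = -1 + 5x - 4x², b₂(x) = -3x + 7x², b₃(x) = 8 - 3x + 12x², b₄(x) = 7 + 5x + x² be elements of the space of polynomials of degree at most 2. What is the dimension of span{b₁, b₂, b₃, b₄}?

3

Represent each element by its coordinate vector in ℝ³.
Put the 3×4 matrix [b₁|b₂|b₃|b₄] into echelon form.
There are 3 pivot columns, so rank = 3.
(With 4 elements in a 3-dimensional space the rank is at most 3.)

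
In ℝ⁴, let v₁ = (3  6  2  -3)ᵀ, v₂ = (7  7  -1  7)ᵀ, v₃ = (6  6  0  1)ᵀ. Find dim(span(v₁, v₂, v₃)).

Apply Gaussian elimination to the matrix whose rows are v₁, v₂, v₃.
Reduction leaves 3 leading entries, giving rank 3.

3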